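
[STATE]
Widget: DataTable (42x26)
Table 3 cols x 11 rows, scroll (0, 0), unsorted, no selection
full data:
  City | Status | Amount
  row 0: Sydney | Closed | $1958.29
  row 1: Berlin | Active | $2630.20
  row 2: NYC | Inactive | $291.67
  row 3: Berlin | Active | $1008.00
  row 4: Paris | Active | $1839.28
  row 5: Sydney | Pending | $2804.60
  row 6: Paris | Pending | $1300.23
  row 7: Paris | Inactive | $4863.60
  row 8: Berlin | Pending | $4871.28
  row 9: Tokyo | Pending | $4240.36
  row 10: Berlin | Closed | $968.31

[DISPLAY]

City  │Status  │Amount                    
──────┼────────┼────────                  
Sydney│Closed  │$1958.29                  
Berlin│Active  │$2630.20                  
NYC   │Inactive│$291.67                   
Berlin│Active  │$1008.00                  
Paris │Active  │$1839.28                  
Sydney│Pending │$2804.60                  
Paris │Pending │$1300.23                  
Paris │Inactive│$4863.60                  
Berlin│Pending │$4871.28                  
Tokyo │Pending │$4240.36                  
Berlin│Closed  │$968.31                   
                                          
                                          
                                          
                                          
                                          
                                          
                                          
                                          
                                          
                                          
                                          
                                          
                                          


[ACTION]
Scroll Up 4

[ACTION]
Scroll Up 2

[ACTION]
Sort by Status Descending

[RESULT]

City  │Status ▼│Amount                    
──────┼────────┼────────                  
Sydney│Pending │$2804.60                  
Paris │Pending │$1300.23                  
Berlin│Pending │$4871.28                  
Tokyo │Pending │$4240.36                  
NYC   │Inactive│$291.67                   
Paris │Inactive│$4863.60                  
Sydney│Closed  │$1958.29                  
Berlin│Closed  │$968.31                   
Berlin│Active  │$2630.20                  
Berlin│Active  │$1008.00                  
Paris │Active  │$1839.28                  
                                          
                                          
                                          
                                          
                                          
                                          
                                          
                                          
                                          
                                          
                                          
                                          
                                          


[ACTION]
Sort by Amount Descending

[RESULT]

City  │Status  │Amount ▼                  
──────┼────────┼────────                  
Berlin│Pending │$4871.28                  
Paris │Inactive│$4863.60                  
Tokyo │Pending │$4240.36                  
Sydney│Pending │$2804.60                  
Berlin│Active  │$2630.20                  
Sydney│Closed  │$1958.29                  
Paris │Active  │$1839.28                  
Paris │Pending │$1300.23                  
Berlin│Active  │$1008.00                  
Berlin│Closed  │$968.31                   
NYC   │Inactive│$291.67                   
                                          
                                          
                                          
                                          
                                          
                                          
                                          
                                          
                                          
                                          
                                          
                                          
                                          


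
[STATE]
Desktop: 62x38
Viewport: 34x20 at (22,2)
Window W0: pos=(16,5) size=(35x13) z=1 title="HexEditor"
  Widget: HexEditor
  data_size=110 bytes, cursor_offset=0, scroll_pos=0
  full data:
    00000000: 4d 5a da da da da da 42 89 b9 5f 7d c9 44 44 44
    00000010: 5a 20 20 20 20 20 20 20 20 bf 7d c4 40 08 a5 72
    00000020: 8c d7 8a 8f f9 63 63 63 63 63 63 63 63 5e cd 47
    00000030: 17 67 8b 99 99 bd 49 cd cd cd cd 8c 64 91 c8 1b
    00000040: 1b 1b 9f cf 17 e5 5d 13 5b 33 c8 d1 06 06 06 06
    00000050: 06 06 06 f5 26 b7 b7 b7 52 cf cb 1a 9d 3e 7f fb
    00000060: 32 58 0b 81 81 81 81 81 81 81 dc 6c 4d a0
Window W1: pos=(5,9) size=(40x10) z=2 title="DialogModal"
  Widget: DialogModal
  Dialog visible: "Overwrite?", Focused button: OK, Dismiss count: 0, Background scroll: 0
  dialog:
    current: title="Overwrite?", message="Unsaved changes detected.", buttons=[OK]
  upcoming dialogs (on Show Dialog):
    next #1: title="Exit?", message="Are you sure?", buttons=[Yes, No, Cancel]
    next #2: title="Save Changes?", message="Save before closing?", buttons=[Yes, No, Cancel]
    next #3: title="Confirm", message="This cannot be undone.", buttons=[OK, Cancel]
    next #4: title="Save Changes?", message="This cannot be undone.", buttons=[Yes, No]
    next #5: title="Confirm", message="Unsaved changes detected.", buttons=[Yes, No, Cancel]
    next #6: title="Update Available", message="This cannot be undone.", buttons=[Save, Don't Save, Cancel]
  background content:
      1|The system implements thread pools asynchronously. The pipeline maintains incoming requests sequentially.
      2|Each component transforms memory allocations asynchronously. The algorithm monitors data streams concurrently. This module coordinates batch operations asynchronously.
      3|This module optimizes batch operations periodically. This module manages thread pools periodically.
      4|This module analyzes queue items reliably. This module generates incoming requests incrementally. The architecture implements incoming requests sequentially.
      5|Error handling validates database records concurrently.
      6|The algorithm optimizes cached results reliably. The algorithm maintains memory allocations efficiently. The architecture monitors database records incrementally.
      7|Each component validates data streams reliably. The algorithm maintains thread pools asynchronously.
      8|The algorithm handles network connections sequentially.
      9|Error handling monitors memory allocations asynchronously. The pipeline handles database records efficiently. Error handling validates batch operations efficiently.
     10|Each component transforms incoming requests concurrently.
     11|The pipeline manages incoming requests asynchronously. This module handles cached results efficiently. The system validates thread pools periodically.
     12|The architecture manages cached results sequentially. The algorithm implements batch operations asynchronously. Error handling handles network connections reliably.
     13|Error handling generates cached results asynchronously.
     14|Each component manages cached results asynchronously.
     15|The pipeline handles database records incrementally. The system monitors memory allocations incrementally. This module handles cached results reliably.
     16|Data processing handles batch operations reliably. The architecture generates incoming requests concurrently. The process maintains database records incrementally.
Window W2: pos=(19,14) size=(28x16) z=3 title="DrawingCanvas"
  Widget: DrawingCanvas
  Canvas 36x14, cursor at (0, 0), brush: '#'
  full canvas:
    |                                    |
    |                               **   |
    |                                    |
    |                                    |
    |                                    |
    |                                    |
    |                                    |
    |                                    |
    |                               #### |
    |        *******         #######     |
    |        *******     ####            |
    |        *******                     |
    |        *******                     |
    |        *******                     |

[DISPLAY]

                                  
                                  
                                  
━━━━━━━━━━━━━━━━━━━━━━━━━━━━┓     
ditor                       ┃     
────────────────────────────┨     
000  4D 5a da da da da da 42┃     
━━━━━━━━━━━━━━━━━━━━━━┓20 20┃     
                      ┃63 63┃     
──────────────────────┨49 cd┃     
────────────────┐s asy┃5d 13┃     
erwrite?        │alloc┃b7 b7┃     
━━━━━━━━━━━━━━━━━━━━━━━━┓ 81┃     
rawingCanvas            ┃   ┃     
────────────────────────┨   ┃     
                        ┃━━━┛     
                        ┃         
                        ┃         
                        ┃         
                        ┃         


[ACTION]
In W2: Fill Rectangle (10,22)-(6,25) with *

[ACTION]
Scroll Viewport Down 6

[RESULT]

000  4D 5a da da da da da 42┃     
━━━━━━━━━━━━━━━━━━━━━━┓20 20┃     
                      ┃63 63┃     
──────────────────────┨49 cd┃     
────────────────┐s asy┃5d 13┃     
erwrite?        │alloc┃b7 b7┃     
━━━━━━━━━━━━━━━━━━━━━━━━┓ 81┃     
rawingCanvas            ┃   ┃     
────────────────────────┨   ┃     
                        ┃━━━┛     
                        ┃         
                        ┃         
                        ┃         
                        ┃         
                        ┃         
                    ****┃         
                    ****┃         
                    ****┃         
      *******       ****┃         
      *******     ##****┃         


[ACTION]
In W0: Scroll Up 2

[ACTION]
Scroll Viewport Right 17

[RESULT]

D 5a da da da da da 42┃           
━━━━━━━━━━━━━━━━┓20 20┃           
                ┃63 63┃           
────────────────┨49 cd┃           
──────────┐s asy┃5d 13┃           
e?        │alloc┃b7 b7┃           
━━━━━━━━━━━━━━━━━━┓ 81┃           
Canvas            ┃   ┃           
──────────────────┨   ┃           
                  ┃━━━┛           
                  ┃               
                  ┃               
                  ┃               
                  ┃               
                  ┃               
              ****┃               
              ****┃               
              ****┃               
*******       ****┃               
*******     ##****┃               


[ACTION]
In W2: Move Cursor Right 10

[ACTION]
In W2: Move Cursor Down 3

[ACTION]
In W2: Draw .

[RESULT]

D 5a da da da da da 42┃           
━━━━━━━━━━━━━━━━┓20 20┃           
                ┃63 63┃           
────────────────┨49 cd┃           
──────────┐s asy┃5d 13┃           
e?        │alloc┃b7 b7┃           
━━━━━━━━━━━━━━━━━━┓ 81┃           
Canvas            ┃   ┃           
──────────────────┨   ┃           
                  ┃━━━┛           
                  ┃               
                  ┃               
  .               ┃               
                  ┃               
                  ┃               
              ****┃               
              ****┃               
              ****┃               
*******       ****┃               
*******     ##****┃               


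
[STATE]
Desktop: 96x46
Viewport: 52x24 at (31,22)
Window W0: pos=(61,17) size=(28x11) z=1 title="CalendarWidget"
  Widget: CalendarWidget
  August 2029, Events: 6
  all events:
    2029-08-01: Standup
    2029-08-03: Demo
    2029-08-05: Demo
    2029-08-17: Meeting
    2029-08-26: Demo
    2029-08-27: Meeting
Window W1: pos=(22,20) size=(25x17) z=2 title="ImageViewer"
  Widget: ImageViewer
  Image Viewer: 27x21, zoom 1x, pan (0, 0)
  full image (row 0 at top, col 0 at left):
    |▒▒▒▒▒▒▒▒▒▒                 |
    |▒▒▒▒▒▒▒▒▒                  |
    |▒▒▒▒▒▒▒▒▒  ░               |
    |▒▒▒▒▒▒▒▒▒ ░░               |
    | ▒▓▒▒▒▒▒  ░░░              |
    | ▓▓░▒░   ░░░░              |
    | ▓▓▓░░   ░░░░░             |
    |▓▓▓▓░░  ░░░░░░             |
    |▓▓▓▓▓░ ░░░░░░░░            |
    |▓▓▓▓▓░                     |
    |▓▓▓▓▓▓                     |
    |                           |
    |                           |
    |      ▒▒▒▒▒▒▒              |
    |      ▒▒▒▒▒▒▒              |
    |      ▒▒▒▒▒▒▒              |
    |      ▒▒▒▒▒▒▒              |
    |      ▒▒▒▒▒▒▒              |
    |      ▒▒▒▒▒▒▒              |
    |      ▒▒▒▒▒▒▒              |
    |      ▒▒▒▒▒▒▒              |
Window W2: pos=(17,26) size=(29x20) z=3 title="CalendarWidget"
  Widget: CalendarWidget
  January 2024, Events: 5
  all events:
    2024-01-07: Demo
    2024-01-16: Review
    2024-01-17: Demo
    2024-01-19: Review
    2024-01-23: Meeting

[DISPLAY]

───────────────┨              ┃       1*  2  3*  4  
▒▒             ┃              ┃ 6  7  8  9 10 11 12 
▒              ┃              ┃13 14 15 16 17* 18 19
▒  ░           ┃              ┃20 21 22 23 24 25 26*
━━━━━━━━━━━━━━┓┃              ┃27* 28 29 30 31      
et            ┃┃              ┗━━━━━━━━━━━━━━━━━━━━━
──────────────┨┃                                    
ry 2024       ┃┃                                    
r Sa Su       ┃┃                                    
5  6  7*      ┃┃                                    
2 13 14       ┃┃                                    
 19* 20 21    ┃┃                                    
26 27 28      ┃┃                                    
              ┃┃                                    
              ┃┛                                    
              ┃                                     
              ┃                                     
              ┃                                     
              ┃                                     
              ┃                                     
              ┃                                     
              ┃                                     
              ┃                                     
━━━━━━━━━━━━━━┛                                     


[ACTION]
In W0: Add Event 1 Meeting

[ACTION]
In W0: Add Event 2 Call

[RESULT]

───────────────┨              ┃       1*  2*  3*  4 
▒▒             ┃              ┃ 6  7  8  9 10 11 12 
▒              ┃              ┃13 14 15 16 17* 18 19
▒  ░           ┃              ┃20 21 22 23 24 25 26*
━━━━━━━━━━━━━━┓┃              ┃27* 28 29 30 31      
et            ┃┃              ┗━━━━━━━━━━━━━━━━━━━━━
──────────────┨┃                                    
ry 2024       ┃┃                                    
r Sa Su       ┃┃                                    
5  6  7*      ┃┃                                    
2 13 14       ┃┃                                    
 19* 20 21    ┃┃                                    
26 27 28      ┃┃                                    
              ┃┃                                    
              ┃┛                                    
              ┃                                     
              ┃                                     
              ┃                                     
              ┃                                     
              ┃                                     
              ┃                                     
              ┃                                     
              ┃                                     
━━━━━━━━━━━━━━┛                                     


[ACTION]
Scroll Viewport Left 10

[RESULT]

 ┠───────────────────────┨              ┃       1*  
 ┃▒▒▒▒▒▒▒▒▒▒             ┃              ┃ 6  7  8  9
 ┃▒▒▒▒▒▒▒▒▒              ┃              ┃13 14 15 16
 ┃▒▒▒▒▒▒▒▒▒  ░           ┃              ┃20 21 22 23
━━━━━━━━━━━━━━━━━━━━━━━━┓┃              ┃27* 28 29 3
lendarWidget            ┃┃              ┗━━━━━━━━━━━
────────────────────────┨┃                          
     January 2024       ┃┃                          
Tu We Th Fr Sa Su       ┃┃                          
 2  3  4  5  6  7*      ┃┃                          
 9 10 11 12 13 14       ┃┃                          
16* 17* 18 19* 20 21    ┃┃                          
23* 24 25 26 27 28      ┃┃                          
30 31                   ┃┃                          
                        ┃┛                          
                        ┃                           
                        ┃                           
                        ┃                           
                        ┃                           
                        ┃                           
                        ┃                           
                        ┃                           
                        ┃                           
━━━━━━━━━━━━━━━━━━━━━━━━┛                           


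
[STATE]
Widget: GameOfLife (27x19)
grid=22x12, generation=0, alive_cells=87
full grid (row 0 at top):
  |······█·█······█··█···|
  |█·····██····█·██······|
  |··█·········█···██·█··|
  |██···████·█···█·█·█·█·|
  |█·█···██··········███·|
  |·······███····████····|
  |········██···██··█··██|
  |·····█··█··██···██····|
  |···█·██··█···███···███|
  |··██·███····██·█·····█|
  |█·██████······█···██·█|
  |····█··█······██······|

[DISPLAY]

Gen: 0                     
······█·█······█··█···     
█·····██····█·██······     
··█·········█···██·█··     
██···████·█···█·█·█·█·     
█·█···██··········███·     
·······███····████····     
········██···██··█··██     
·····█··█··██···██····     
···█·██··█···███···███     
··██·███····██·█·····█     
█·██████······█···██·█     
····█··█······██······     
                           
                           
                           
                           
                           
                           


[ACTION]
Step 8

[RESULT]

Gen: 8                     
······················     
······················     
······················     
·············█········     
······················     
···█·█··█·······█·····     
····████·█····██······     
····██·██·█████·█·····     
······█····███·██··█··     
·██···███··██···██····     
·██···················     
······················     
                           
                           
                           
                           
                           
                           


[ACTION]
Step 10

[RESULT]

Gen: 18                    
······················     
······················     
······················     
······················     
···········█··········     
···········█···█······     
···········█···█······     
··············█·······     
···············██·····     
·██···········█··█····     
·██············██·····     
······················     
                           
                           
                           
                           
                           
                           


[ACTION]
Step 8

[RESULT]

Gen: 26                    
······················     
······················     
······················     
······················     
··············█·······     
··············███·····     
··············███·····     
·················██···     
············███·█·██··     
·██·········██·█···█··     
·██··········█····█···     
·············██·██····     
                           
                           
                           
                           
                           
                           


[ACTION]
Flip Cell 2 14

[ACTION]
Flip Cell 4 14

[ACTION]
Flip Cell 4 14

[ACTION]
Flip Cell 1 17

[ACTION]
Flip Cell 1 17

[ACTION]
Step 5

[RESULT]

Gen: 31                    
······················     
······················     
······················     
······················     
······················     
··············██·██···     
·············█·███··█·     
··············█·█···█·     
··················█··█     
·██··············█·█··     
·██············██·██··     
···············███····     
                           
                           
                           
                           
                           
                           


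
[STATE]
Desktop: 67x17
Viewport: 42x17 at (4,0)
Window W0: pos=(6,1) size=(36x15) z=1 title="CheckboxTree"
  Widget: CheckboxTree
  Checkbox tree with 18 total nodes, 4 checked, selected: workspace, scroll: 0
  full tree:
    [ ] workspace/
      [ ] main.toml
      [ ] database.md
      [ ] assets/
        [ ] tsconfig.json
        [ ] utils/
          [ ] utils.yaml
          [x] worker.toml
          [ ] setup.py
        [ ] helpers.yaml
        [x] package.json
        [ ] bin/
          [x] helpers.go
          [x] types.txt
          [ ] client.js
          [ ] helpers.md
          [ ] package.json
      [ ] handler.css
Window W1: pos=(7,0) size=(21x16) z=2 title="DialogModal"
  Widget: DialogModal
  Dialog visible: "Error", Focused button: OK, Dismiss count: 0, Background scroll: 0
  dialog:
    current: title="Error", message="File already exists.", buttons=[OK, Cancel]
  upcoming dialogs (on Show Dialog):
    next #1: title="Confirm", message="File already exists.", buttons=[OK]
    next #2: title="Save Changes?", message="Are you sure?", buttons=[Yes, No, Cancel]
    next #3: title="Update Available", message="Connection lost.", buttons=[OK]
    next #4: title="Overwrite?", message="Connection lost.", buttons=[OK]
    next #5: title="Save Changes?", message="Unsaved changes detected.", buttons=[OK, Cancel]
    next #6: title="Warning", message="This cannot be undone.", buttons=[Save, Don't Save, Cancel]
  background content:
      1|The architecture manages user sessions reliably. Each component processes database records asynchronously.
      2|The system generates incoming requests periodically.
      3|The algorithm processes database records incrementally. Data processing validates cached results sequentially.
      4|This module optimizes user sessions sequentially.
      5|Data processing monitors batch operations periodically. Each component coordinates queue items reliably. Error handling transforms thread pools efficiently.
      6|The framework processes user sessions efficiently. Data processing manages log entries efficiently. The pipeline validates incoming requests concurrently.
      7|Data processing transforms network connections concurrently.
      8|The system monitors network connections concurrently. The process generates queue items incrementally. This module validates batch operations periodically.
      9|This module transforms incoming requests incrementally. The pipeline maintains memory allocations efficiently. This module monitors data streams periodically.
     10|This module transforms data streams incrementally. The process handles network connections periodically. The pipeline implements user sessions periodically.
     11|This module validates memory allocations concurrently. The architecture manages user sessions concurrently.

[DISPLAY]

   ┏━━━━━━━━━━━━━━━━━━━┓                  
  ┏┃ DialogModal       ┃━━━━━━━━━━━━━┓    
  ┃┠───────────────────┨             ┃    
  ┠┃The architecture ma┃─────────────┨    
  ┃┃The system generate┃             ┃    
  ┃┃The algorithm proce┃             ┃    
  ┃┃Th┌─────────────┐iz┃             ┃    
  ┃┃Da│    Error    │on┃             ┃    
  ┃┃Th│File already │ce┃n            ┃    
  ┃┃Da│[OK]  Cancel │ra┃             ┃    
  ┃┃Th└─────────────┘rs┃             ┃    
  ┃┃This module transfo┃l            ┃    
  ┃┃This module transfo┃             ┃    
  ┃┃This module validat┃             ┃    
  ┃┃                   ┃             ┃    
  ┗┗━━━━━━━━━━━━━━━━━━━┛━━━━━━━━━━━━━┛    
                                          


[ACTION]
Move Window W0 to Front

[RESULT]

   ┏━━━━━━━━━━━━━━━━━━━┓                  
  ┏━━━━━━━━━━━━━━━━━━━━━━━━━━━━━━━━━━┓    
  ┃ CheckboxTree                     ┃    
  ┠──────────────────────────────────┨    
  ┃>[-] workspace/                   ┃    
  ┃   [ ] main.toml                  ┃    
  ┃   [ ] database.md                ┃    
  ┃   [-] assets/                    ┃    
  ┃     [ ] tsconfig.json            ┃    
  ┃     [-] utils/                   ┃    
  ┃       [ ] utils.yaml             ┃    
  ┃       [x] worker.toml            ┃    
  ┃       [ ] setup.py               ┃    
  ┃     [ ] helpers.yaml             ┃    
  ┃     [x] package.json             ┃    
  ┗━━━━━━━━━━━━━━━━━━━━━━━━━━━━━━━━━━┛    
                                          


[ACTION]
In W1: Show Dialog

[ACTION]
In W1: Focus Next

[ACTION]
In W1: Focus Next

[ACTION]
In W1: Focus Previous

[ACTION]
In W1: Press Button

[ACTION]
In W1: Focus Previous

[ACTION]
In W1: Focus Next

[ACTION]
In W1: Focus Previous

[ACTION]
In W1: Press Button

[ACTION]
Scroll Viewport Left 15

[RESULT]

       ┏━━━━━━━━━━━━━━━━━━━┓              
      ┏━━━━━━━━━━━━━━━━━━━━━━━━━━━━━━━━━━┓
      ┃ CheckboxTree                     ┃
      ┠──────────────────────────────────┨
      ┃>[-] workspace/                   ┃
      ┃   [ ] main.toml                  ┃
      ┃   [ ] database.md                ┃
      ┃   [-] assets/                    ┃
      ┃     [ ] tsconfig.json            ┃
      ┃     [-] utils/                   ┃
      ┃       [ ] utils.yaml             ┃
      ┃       [x] worker.toml            ┃
      ┃       [ ] setup.py               ┃
      ┃     [ ] helpers.yaml             ┃
      ┃     [x] package.json             ┃
      ┗━━━━━━━━━━━━━━━━━━━━━━━━━━━━━━━━━━┛
                                          


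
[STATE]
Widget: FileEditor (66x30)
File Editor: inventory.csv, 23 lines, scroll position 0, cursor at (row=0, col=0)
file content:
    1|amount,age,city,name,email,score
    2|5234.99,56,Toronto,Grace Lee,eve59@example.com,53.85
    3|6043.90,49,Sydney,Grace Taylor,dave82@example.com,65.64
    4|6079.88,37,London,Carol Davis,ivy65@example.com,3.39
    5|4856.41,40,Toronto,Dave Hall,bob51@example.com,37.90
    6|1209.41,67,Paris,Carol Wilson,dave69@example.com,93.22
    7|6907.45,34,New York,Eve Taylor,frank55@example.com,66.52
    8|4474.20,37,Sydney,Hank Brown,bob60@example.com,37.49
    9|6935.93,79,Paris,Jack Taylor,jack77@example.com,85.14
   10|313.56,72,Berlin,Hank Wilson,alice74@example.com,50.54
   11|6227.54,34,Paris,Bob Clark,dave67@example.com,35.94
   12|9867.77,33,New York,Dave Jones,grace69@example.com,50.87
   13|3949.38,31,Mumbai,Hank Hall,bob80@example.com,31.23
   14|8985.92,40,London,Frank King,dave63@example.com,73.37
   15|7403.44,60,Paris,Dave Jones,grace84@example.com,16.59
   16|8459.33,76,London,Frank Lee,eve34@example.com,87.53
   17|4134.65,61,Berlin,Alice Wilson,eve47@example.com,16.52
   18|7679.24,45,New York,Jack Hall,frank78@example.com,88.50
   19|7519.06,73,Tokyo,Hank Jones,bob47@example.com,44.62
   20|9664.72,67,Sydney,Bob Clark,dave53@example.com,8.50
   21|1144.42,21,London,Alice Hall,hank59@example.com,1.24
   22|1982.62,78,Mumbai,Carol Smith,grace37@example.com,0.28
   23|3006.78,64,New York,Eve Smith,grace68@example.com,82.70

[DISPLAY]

█mount,age,city,name,email,score                                 ▲
5234.99,56,Toronto,Grace Lee,eve59@example.com,53.85             █
6043.90,49,Sydney,Grace Taylor,dave82@example.com,65.64          ░
6079.88,37,London,Carol Davis,ivy65@example.com,3.39             ░
4856.41,40,Toronto,Dave Hall,bob51@example.com,37.90             ░
1209.41,67,Paris,Carol Wilson,dave69@example.com,93.22           ░
6907.45,34,New York,Eve Taylor,frank55@example.com,66.52         ░
4474.20,37,Sydney,Hank Brown,bob60@example.com,37.49             ░
6935.93,79,Paris,Jack Taylor,jack77@example.com,85.14            ░
313.56,72,Berlin,Hank Wilson,alice74@example.com,50.54           ░
6227.54,34,Paris,Bob Clark,dave67@example.com,35.94              ░
9867.77,33,New York,Dave Jones,grace69@example.com,50.87         ░
3949.38,31,Mumbai,Hank Hall,bob80@example.com,31.23              ░
8985.92,40,London,Frank King,dave63@example.com,73.37            ░
7403.44,60,Paris,Dave Jones,grace84@example.com,16.59            ░
8459.33,76,London,Frank Lee,eve34@example.com,87.53              ░
4134.65,61,Berlin,Alice Wilson,eve47@example.com,16.52           ░
7679.24,45,New York,Jack Hall,frank78@example.com,88.50          ░
7519.06,73,Tokyo,Hank Jones,bob47@example.com,44.62              ░
9664.72,67,Sydney,Bob Clark,dave53@example.com,8.50              ░
1144.42,21,London,Alice Hall,hank59@example.com,1.24             ░
1982.62,78,Mumbai,Carol Smith,grace37@example.com,0.28           ░
3006.78,64,New York,Eve Smith,grace68@example.com,82.70          ░
                                                                 ░
                                                                 ░
                                                                 ░
                                                                 ░
                                                                 ░
                                                                 ░
                                                                 ▼


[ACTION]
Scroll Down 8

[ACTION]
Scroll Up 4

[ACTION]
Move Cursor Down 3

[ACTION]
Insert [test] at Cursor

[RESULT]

amount,age,city,name,email,score                                 ▲
5234.99,56,Toronto,Grace Lee,eve59@example.com,53.85             █
6043.90,49,Sydney,Grace Taylor,dave82@example.com,65.64          ░
test█079.88,37,London,Carol Davis,ivy65@example.com,3.39         ░
4856.41,40,Toronto,Dave Hall,bob51@example.com,37.90             ░
1209.41,67,Paris,Carol Wilson,dave69@example.com,93.22           ░
6907.45,34,New York,Eve Taylor,frank55@example.com,66.52         ░
4474.20,37,Sydney,Hank Brown,bob60@example.com,37.49             ░
6935.93,79,Paris,Jack Taylor,jack77@example.com,85.14            ░
313.56,72,Berlin,Hank Wilson,alice74@example.com,50.54           ░
6227.54,34,Paris,Bob Clark,dave67@example.com,35.94              ░
9867.77,33,New York,Dave Jones,grace69@example.com,50.87         ░
3949.38,31,Mumbai,Hank Hall,bob80@example.com,31.23              ░
8985.92,40,London,Frank King,dave63@example.com,73.37            ░
7403.44,60,Paris,Dave Jones,grace84@example.com,16.59            ░
8459.33,76,London,Frank Lee,eve34@example.com,87.53              ░
4134.65,61,Berlin,Alice Wilson,eve47@example.com,16.52           ░
7679.24,45,New York,Jack Hall,frank78@example.com,88.50          ░
7519.06,73,Tokyo,Hank Jones,bob47@example.com,44.62              ░
9664.72,67,Sydney,Bob Clark,dave53@example.com,8.50              ░
1144.42,21,London,Alice Hall,hank59@example.com,1.24             ░
1982.62,78,Mumbai,Carol Smith,grace37@example.com,0.28           ░
3006.78,64,New York,Eve Smith,grace68@example.com,82.70          ░
                                                                 ░
                                                                 ░
                                                                 ░
                                                                 ░
                                                                 ░
                                                                 ░
                                                                 ▼


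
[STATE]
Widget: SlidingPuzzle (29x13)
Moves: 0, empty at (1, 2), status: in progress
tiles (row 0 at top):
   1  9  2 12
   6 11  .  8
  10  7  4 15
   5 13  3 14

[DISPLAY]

┌────┬────┬────┬────┐        
│  1 │  9 │  2 │ 12 │        
├────┼────┼────┼────┤        
│  6 │ 11 │    │  8 │        
├────┼────┼────┼────┤        
│ 10 │  7 │  4 │ 15 │        
├────┼────┼────┼────┤        
│  5 │ 13 │  3 │ 14 │        
└────┴────┴────┴────┘        
Moves: 0                     
                             
                             
                             


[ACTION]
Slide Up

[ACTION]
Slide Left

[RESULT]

┌────┬────┬────┬────┐        
│  1 │  9 │  2 │ 12 │        
├────┼────┼────┼────┤        
│  6 │ 11 │  4 │  8 │        
├────┼────┼────┼────┤        
│ 10 │  7 │ 15 │    │        
├────┼────┼────┼────┤        
│  5 │ 13 │  3 │ 14 │        
└────┴────┴────┴────┘        
Moves: 2                     
                             
                             
                             


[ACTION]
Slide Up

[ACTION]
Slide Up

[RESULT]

┌────┬────┬────┬────┐        
│  1 │  9 │  2 │ 12 │        
├────┼────┼────┼────┤        
│  6 │ 11 │  4 │  8 │        
├────┼────┼────┼────┤        
│ 10 │  7 │ 15 │ 14 │        
├────┼────┼────┼────┤        
│  5 │ 13 │  3 │    │        
└────┴────┴────┴────┘        
Moves: 3                     
                             
                             
                             


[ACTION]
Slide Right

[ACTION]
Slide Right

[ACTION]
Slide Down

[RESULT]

┌────┬────┬────┬────┐        
│  1 │  9 │  2 │ 12 │        
├────┼────┼────┼────┤        
│  6 │ 11 │  4 │  8 │        
├────┼────┼────┼────┤        
│ 10 │    │ 15 │ 14 │        
├────┼────┼────┼────┤        
│  5 │  7 │ 13 │  3 │        
└────┴────┴────┴────┘        
Moves: 6                     
                             
                             
                             


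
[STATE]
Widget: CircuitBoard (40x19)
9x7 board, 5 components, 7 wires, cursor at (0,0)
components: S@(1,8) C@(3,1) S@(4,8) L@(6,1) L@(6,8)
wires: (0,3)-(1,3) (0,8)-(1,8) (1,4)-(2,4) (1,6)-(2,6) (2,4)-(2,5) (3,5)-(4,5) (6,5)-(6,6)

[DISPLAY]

   0 1 2 3 4 5 6 7 8                    
0  [.]          ·                   ·   
                │                   │   
1               ·   ·       ·       S   
                    │       │           
2                   · ─ ·   ·           
                                        
3       C               ·               
                        │               
4                       ·           S   
                                        
5                                       
                                        
6       L               · ─ ·       L   
Cursor: (0,0)                           
                                        
                                        
                                        
                                        


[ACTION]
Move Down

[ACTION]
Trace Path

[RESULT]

   0 1 2 3 4 5 6 7 8                    
0               ·                   ·   
                │                   │   
1  [.]          ·   ·       ·       S   
                    │       │           
2                   · ─ ·   ·           
                                        
3       C               ·               
                        │               
4                       ·           S   
                                        
5                                       
                                        
6       L               · ─ ·       L   
Cursor: (1,0)  Trace: No connections    
                                        
                                        
                                        
                                        


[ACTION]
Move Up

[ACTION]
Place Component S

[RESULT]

   0 1 2 3 4 5 6 7 8                    
0  [S]          ·                   ·   
                │                   │   
1               ·   ·       ·       S   
                    │       │           
2                   · ─ ·   ·           
                                        
3       C               ·               
                        │               
4                       ·           S   
                                        
5                                       
                                        
6       L               · ─ ·       L   
Cursor: (0,0)  Trace: No connections    
                                        
                                        
                                        
                                        


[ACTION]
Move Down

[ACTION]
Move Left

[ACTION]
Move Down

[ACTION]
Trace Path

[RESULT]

   0 1 2 3 4 5 6 7 8                    
0   S           ·                   ·   
                │                   │   
1               ·   ·       ·       S   
                    │       │           
2  [.]              · ─ ·   ·           
                                        
3       C               ·               
                        │               
4                       ·           S   
                                        
5                                       
                                        
6       L               · ─ ·       L   
Cursor: (2,0)  Trace: No connections    
                                        
                                        
                                        
                                        
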